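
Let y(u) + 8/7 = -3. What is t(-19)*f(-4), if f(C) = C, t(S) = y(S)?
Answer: 116/7 ≈ 16.571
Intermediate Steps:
y(u) = -29/7 (y(u) = -8/7 - 3 = -29/7)
t(S) = -29/7
t(-19)*f(-4) = -29/7*(-4) = 116/7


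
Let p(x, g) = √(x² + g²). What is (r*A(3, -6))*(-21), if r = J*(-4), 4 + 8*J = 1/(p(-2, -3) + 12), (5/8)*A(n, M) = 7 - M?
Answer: -559104/655 - 1092*√13/655 ≈ -859.61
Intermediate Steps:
p(x, g) = √(g² + x²)
A(n, M) = 56/5 - 8*M/5 (A(n, M) = 8*(7 - M)/5 = 56/5 - 8*M/5)
J = -½ + 1/(8*(12 + √13)) (J = -½ + 1/(8*(√((-3)² + (-2)²) + 12)) = -½ + 1/(8*(√(9 + 4) + 12)) = -½ + 1/(8*(√13 + 12)) = -½ + 1/(8*(12 + √13)) ≈ -0.49199)
r = 256/131 + √13/262 (r = (-64/131 - √13/1048)*(-4) = 256/131 + √13/262 ≈ 1.9680)
(r*A(3, -6))*(-21) = ((256/131 + √13/262)*(56/5 - 8/5*(-6)))*(-21) = ((256/131 + √13/262)*(56/5 + 48/5))*(-21) = ((256/131 + √13/262)*(104/5))*(-21) = (26624/655 + 52*√13/655)*(-21) = -559104/655 - 1092*√13/655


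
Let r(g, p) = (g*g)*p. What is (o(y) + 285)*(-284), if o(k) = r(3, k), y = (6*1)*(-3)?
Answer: -34932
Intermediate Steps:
y = -18 (y = 6*(-3) = -18)
r(g, p) = p*g**2 (r(g, p) = g**2*p = p*g**2)
o(k) = 9*k (o(k) = k*3**2 = k*9 = 9*k)
(o(y) + 285)*(-284) = (9*(-18) + 285)*(-284) = (-162 + 285)*(-284) = 123*(-284) = -34932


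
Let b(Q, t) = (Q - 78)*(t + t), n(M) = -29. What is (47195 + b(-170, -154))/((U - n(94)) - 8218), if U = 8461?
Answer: 123579/272 ≈ 454.33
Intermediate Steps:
b(Q, t) = 2*t*(-78 + Q) (b(Q, t) = (-78 + Q)*(2*t) = 2*t*(-78 + Q))
(47195 + b(-170, -154))/((U - n(94)) - 8218) = (47195 + 2*(-154)*(-78 - 170))/((8461 - 1*(-29)) - 8218) = (47195 + 2*(-154)*(-248))/((8461 + 29) - 8218) = (47195 + 76384)/(8490 - 8218) = 123579/272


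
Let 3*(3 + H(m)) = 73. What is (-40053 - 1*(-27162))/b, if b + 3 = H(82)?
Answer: -38673/55 ≈ -703.15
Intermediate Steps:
H(m) = 64/3 (H(m) = -3 + (1/3)*73 = -3 + 73/3 = 64/3)
b = 55/3 (b = -3 + 64/3 = 55/3 ≈ 18.333)
(-40053 - 1*(-27162))/b = (-40053 - 1*(-27162))/(55/3) = (-40053 + 27162)*(3/55) = -12891*3/55 = -38673/55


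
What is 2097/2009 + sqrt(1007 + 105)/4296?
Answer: 2097/2009 + sqrt(278)/2148 ≈ 1.0516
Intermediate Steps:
2097/2009 + sqrt(1007 + 105)/4296 = 2097*(1/2009) + sqrt(1112)*(1/4296) = 2097/2009 + (2*sqrt(278))*(1/4296) = 2097/2009 + sqrt(278)/2148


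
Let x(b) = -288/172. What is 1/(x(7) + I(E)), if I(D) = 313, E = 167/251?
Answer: 43/13387 ≈ 0.0032121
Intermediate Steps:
x(b) = -72/43 (x(b) = -288*1/172 = -72/43)
E = 167/251 (E = 167*(1/251) = 167/251 ≈ 0.66534)
1/(x(7) + I(E)) = 1/(-72/43 + 313) = 1/(13387/43) = 43/13387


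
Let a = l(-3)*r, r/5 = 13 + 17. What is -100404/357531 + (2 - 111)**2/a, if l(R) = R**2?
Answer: 1370760137/160888950 ≈ 8.5199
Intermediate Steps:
r = 150 (r = 5*(13 + 17) = 5*30 = 150)
a = 1350 (a = (-3)**2*150 = 9*150 = 1350)
-100404/357531 + (2 - 111)**2/a = -100404/357531 + (2 - 111)**2/1350 = -100404*1/357531 + (-109)**2*(1/1350) = -33468/119177 + 11881*(1/1350) = -33468/119177 + 11881/1350 = 1370760137/160888950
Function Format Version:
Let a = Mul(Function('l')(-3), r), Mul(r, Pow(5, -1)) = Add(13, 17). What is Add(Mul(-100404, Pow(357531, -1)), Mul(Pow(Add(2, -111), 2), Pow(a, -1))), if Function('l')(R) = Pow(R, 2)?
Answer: Rational(1370760137, 160888950) ≈ 8.5199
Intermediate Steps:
r = 150 (r = Mul(5, Add(13, 17)) = Mul(5, 30) = 150)
a = 1350 (a = Mul(Pow(-3, 2), 150) = Mul(9, 150) = 1350)
Add(Mul(-100404, Pow(357531, -1)), Mul(Pow(Add(2, -111), 2), Pow(a, -1))) = Add(Mul(-100404, Pow(357531, -1)), Mul(Pow(Add(2, -111), 2), Pow(1350, -1))) = Add(Mul(-100404, Rational(1, 357531)), Mul(Pow(-109, 2), Rational(1, 1350))) = Add(Rational(-33468, 119177), Mul(11881, Rational(1, 1350))) = Add(Rational(-33468, 119177), Rational(11881, 1350)) = Rational(1370760137, 160888950)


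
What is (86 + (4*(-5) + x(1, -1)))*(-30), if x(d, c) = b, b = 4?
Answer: -2100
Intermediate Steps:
x(d, c) = 4
(86 + (4*(-5) + x(1, -1)))*(-30) = (86 + (4*(-5) + 4))*(-30) = (86 + (-20 + 4))*(-30) = (86 - 16)*(-30) = 70*(-30) = -2100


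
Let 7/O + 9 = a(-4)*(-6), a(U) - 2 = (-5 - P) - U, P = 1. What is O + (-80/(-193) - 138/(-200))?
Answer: 56753/173700 ≈ 0.32673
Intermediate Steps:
a(U) = -4 - U (a(U) = 2 + ((-5 - 1*1) - U) = 2 + ((-5 - 1) - U) = 2 + (-6 - U) = -4 - U)
O = -7/9 (O = 7/(-9 + (-4 - 1*(-4))*(-6)) = 7/(-9 + (-4 + 4)*(-6)) = 7/(-9 + 0*(-6)) = 7/(-9 + 0) = 7/(-9) = 7*(-⅑) = -7/9 ≈ -0.77778)
O + (-80/(-193) - 138/(-200)) = -7/9 + (-80/(-193) - 138/(-200)) = -7/9 + (-80*(-1/193) - 138*(-1/200)) = -7/9 + (80/193 + 69/100) = -7/9 + 21317/19300 = 56753/173700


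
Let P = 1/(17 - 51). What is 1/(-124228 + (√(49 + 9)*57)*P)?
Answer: -71803784/8920040384531 + 969*√58/8920040384531 ≈ -8.0489e-6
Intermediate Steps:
P = -1/34 (P = 1/(-34) = -1/34 ≈ -0.029412)
1/(-124228 + (√(49 + 9)*57)*P) = 1/(-124228 + (√(49 + 9)*57)*(-1/34)) = 1/(-124228 + (√58*57)*(-1/34)) = 1/(-124228 + (57*√58)*(-1/34)) = 1/(-124228 - 57*√58/34)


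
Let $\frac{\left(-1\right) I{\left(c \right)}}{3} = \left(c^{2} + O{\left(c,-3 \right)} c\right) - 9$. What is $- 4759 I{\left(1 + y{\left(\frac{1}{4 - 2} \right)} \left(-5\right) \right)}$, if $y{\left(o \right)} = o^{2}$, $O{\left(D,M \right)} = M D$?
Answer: $- \frac{1042221}{8} \approx -1.3028 \cdot 10^{5}$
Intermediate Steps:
$O{\left(D,M \right)} = D M$
$I{\left(c \right)} = 27 + 6 c^{2}$ ($I{\left(c \right)} = - 3 \left(\left(c^{2} + c \left(-3\right) c\right) - 9\right) = - 3 \left(\left(c^{2} + - 3 c c\right) - 9\right) = - 3 \left(\left(c^{2} - 3 c^{2}\right) - 9\right) = - 3 \left(- 2 c^{2} - 9\right) = - 3 \left(-9 - 2 c^{2}\right) = 27 + 6 c^{2}$)
$- 4759 I{\left(1 + y{\left(\frac{1}{4 - 2} \right)} \left(-5\right) \right)} = - 4759 \left(27 + 6 \left(1 + \left(\frac{1}{4 - 2}\right)^{2} \left(-5\right)\right)^{2}\right) = - 4759 \left(27 + 6 \left(1 + \left(\frac{1}{2}\right)^{2} \left(-5\right)\right)^{2}\right) = - 4759 \left(27 + 6 \left(1 + \frac{1}{4} \left(-5\right)\right)^{2}\right) = - 4759 \left(27 + 6 \left(1 - \frac{5}{4}\right)^{2}\right) = - 4759 \left(27 + 6 \left(- \frac{1}{4}\right)^{2}\right) = - 4759 \left(27 + 6 \cdot \frac{1}{16}\right) = - 4759 \left(27 + \frac{3}{8}\right) = \left(-4759\right) \frac{219}{8} = - \frac{1042221}{8}$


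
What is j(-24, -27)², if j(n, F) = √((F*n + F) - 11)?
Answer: 610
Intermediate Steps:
j(n, F) = √(-11 + F + F*n) (j(n, F) = √((F + F*n) - 11) = √(-11 + F + F*n))
j(-24, -27)² = (√(-11 - 27 - 27*(-24)))² = (√(-11 - 27 + 648))² = (√610)² = 610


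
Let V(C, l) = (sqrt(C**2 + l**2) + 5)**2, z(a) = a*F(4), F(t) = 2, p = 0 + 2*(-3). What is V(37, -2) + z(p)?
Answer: 1386 + 10*sqrt(1373) ≈ 1756.5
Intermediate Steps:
p = -6 (p = 0 - 6 = -6)
z(a) = 2*a (z(a) = a*2 = 2*a)
V(C, l) = (5 + sqrt(C**2 + l**2))**2
V(37, -2) + z(p) = (5 + sqrt(37**2 + (-2)**2))**2 + 2*(-6) = (5 + sqrt(1369 + 4))**2 - 12 = (5 + sqrt(1373))**2 - 12 = -12 + (5 + sqrt(1373))**2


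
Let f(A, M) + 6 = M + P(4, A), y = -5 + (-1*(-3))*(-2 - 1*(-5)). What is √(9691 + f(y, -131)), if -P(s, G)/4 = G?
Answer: √9538 ≈ 97.663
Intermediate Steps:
y = 4 (y = -5 + 3*(-2 + 5) = -5 + 3*3 = -5 + 9 = 4)
P(s, G) = -4*G
f(A, M) = -6 + M - 4*A (f(A, M) = -6 + (M - 4*A) = -6 + M - 4*A)
√(9691 + f(y, -131)) = √(9691 + (-6 - 131 - 4*4)) = √(9691 + (-6 - 131 - 16)) = √(9691 - 153) = √9538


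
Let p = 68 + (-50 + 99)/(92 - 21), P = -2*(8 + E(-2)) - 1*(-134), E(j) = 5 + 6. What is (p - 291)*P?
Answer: -1515264/71 ≈ -21342.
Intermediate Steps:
E(j) = 11
P = 96 (P = -2*(8 + 11) - 1*(-134) = -2*19 + 134 = -38 + 134 = 96)
p = 4877/71 (p = 68 + 49/71 = 4877/71 ≈ 68.690)
(p - 291)*P = (4877/71 - 291)*96 = -15784/71*96 = -1515264/71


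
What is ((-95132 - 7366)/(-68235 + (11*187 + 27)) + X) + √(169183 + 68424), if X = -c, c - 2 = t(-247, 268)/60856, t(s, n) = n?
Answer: -457870173/1006421314 + √237607 ≈ 486.99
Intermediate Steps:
c = 30495/15214 (c = 2 + 268/60856 = 2 + 268*(1/60856) = 2 + 67/15214 = 30495/15214 ≈ 2.0044)
X = -30495/15214 (X = -1*30495/15214 = -30495/15214 ≈ -2.0044)
((-95132 - 7366)/(-68235 + (11*187 + 27)) + X) + √(169183 + 68424) = ((-95132 - 7366)/(-68235 + (11*187 + 27)) - 30495/15214) + √(169183 + 68424) = (-102498/(-68235 + (2057 + 27)) - 30495/15214) + √237607 = (-102498/(-68235 + 2084) - 30495/15214) + √237607 = (-102498/(-66151) - 30495/15214) + √237607 = (-102498*(-1/66151) - 30495/15214) + √237607 = (102498/66151 - 30495/15214) + √237607 = -457870173/1006421314 + √237607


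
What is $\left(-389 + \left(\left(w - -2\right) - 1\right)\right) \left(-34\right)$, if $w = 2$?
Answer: $13124$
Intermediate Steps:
$\left(-389 + \left(\left(w - -2\right) - 1\right)\right) \left(-34\right) = \left(-389 + \left(\left(2 - -2\right) - 1\right)\right) \left(-34\right) = \left(-389 + \left(\left(2 + 2\right) - 1\right)\right) \left(-34\right) = \left(-389 + \left(4 - 1\right)\right) \left(-34\right) = \left(-389 + 3\right) \left(-34\right) = \left(-386\right) \left(-34\right) = 13124$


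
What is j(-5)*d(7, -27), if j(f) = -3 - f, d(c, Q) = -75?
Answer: -150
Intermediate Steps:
j(-5)*d(7, -27) = (-3 - 1*(-5))*(-75) = (-3 + 5)*(-75) = 2*(-75) = -150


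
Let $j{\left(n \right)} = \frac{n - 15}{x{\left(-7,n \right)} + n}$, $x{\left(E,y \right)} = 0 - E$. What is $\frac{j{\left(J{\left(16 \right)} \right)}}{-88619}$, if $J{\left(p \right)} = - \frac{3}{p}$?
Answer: $\frac{243}{9659471} \approx 2.5157 \cdot 10^{-5}$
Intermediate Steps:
$x{\left(E,y \right)} = - E$
$j{\left(n \right)} = \frac{-15 + n}{7 + n}$ ($j{\left(n \right)} = \frac{n - 15}{\left(-1\right) \left(-7\right) + n} = \frac{-15 + n}{7 + n}$)
$\frac{j{\left(J{\left(16 \right)} \right)}}{-88619} = \frac{\frac{1}{7 - \frac{3}{16}} \left(-15 - \frac{3}{16}\right)}{-88619} = \frac{-15 - \frac{3}{16}}{7 - \frac{3}{16}} \left(- \frac{1}{88619}\right) = \frac{1}{\frac{109}{16}} \left(- \frac{243}{16}\right) \left(- \frac{1}{88619}\right) = \frac{16}{109} \left(- \frac{243}{16}\right) \left(- \frac{1}{88619}\right) = \left(- \frac{243}{109}\right) \left(- \frac{1}{88619}\right) = \frac{243}{9659471}$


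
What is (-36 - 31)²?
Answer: 4489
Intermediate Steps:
(-36 - 31)² = (-67)² = 4489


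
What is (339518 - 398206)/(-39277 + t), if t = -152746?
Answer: 58688/192023 ≈ 0.30563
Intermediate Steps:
(339518 - 398206)/(-39277 + t) = (339518 - 398206)/(-39277 - 152746) = -58688/(-192023) = -58688*(-1/192023) = 58688/192023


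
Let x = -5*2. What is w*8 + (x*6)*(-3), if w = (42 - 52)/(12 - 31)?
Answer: 3500/19 ≈ 184.21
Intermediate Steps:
x = -10
w = 10/19 (w = -10/(-19) = -10*(-1/19) = 10/19 ≈ 0.52632)
w*8 + (x*6)*(-3) = (10/19)*8 - 10*6*(-3) = 80/19 - 60*(-3) = 80/19 + 180 = 3500/19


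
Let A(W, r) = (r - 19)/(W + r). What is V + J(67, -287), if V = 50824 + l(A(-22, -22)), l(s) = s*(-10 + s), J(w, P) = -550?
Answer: 97314105/1936 ≈ 50266.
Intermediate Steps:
A(W, r) = (-19 + r)/(W + r)
V = 98378905/1936 (V = 50824 + ((-19 - 22)/(-22 - 22))*(-10 + (-19 - 22)/(-22 - 22)) = 50824 + (-41/(-44))*(-10 - 41/(-44)) = 50824 + (-1/44*(-41))*(-10 - 1/44*(-41)) = 50824 + 41*(-10 + 41/44)/44 = 50824 + (41/44)*(-399/44) = 50824 - 16359/1936 = 98378905/1936 ≈ 50816.)
V + J(67, -287) = 98378905/1936 - 550 = 97314105/1936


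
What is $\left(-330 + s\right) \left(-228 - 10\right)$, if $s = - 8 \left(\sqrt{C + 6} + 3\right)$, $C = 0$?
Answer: $84252 + 1904 \sqrt{6} \approx 88916.0$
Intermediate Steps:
$s = -24 - 8 \sqrt{6}$ ($s = - 8 \left(\sqrt{0 + 6} + 3\right) = - 8 \left(\sqrt{6} + 3\right) = - 8 \left(3 + \sqrt{6}\right) = -24 - 8 \sqrt{6} \approx -43.596$)
$\left(-330 + s\right) \left(-228 - 10\right) = \left(-330 - \left(24 + 8 \sqrt{6}\right)\right) \left(-228 - 10\right) = \left(-354 - 8 \sqrt{6}\right) \left(-238\right) = 84252 + 1904 \sqrt{6}$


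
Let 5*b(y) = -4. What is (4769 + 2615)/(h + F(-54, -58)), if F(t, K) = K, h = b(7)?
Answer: -18460/147 ≈ -125.58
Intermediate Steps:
b(y) = -⅘ (b(y) = (⅕)*(-4) = -⅘)
h = -⅘ ≈ -0.80000
(4769 + 2615)/(h + F(-54, -58)) = (4769 + 2615)/(-⅘ - 58) = 7384/(-294/5) = 7384*(-5/294) = -18460/147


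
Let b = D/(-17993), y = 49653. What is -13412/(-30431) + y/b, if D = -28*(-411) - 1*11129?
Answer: -27187245957751/11533349 ≈ -2.3573e+6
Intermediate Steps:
D = 379 (D = 11508 - 11129 = 379)
b = -379/17993 (b = 379/(-17993) = 379*(-1/17993) = -379/17993 ≈ -0.021064)
-13412/(-30431) + y/b = -13412/(-30431) + 49653/(-379/17993) = -13412*(-1/30431) + 49653*(-17993/379) = 13412/30431 - 893406429/379 = -27187245957751/11533349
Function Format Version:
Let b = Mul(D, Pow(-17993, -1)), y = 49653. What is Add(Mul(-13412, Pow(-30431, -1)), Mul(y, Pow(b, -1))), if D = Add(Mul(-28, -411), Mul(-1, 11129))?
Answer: Rational(-27187245957751, 11533349) ≈ -2.3573e+6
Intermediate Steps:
D = 379 (D = Add(11508, -11129) = 379)
b = Rational(-379, 17993) (b = Mul(379, Pow(-17993, -1)) = Mul(379, Rational(-1, 17993)) = Rational(-379, 17993) ≈ -0.021064)
Add(Mul(-13412, Pow(-30431, -1)), Mul(y, Pow(b, -1))) = Add(Mul(-13412, Pow(-30431, -1)), Mul(49653, Pow(Rational(-379, 17993), -1))) = Add(Mul(-13412, Rational(-1, 30431)), Mul(49653, Rational(-17993, 379))) = Add(Rational(13412, 30431), Rational(-893406429, 379)) = Rational(-27187245957751, 11533349)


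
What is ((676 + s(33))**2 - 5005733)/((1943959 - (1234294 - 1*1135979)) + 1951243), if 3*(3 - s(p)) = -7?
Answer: -40873661/34171983 ≈ -1.1961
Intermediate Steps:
s(p) = 16/3 (s(p) = 3 - 1/3*(-7) = 3 + 7/3 = 16/3)
((676 + s(33))**2 - 5005733)/((1943959 - (1234294 - 1*1135979)) + 1951243) = ((676 + 16/3)**2 - 5005733)/((1943959 - (1234294 - 1*1135979)) + 1951243) = ((2044/3)**2 - 5005733)/((1943959 - (1234294 - 1135979)) + 1951243) = (4177936/9 - 5005733)/((1943959 - 1*98315) + 1951243) = -40873661/(9*((1943959 - 98315) + 1951243)) = -40873661/(9*(1845644 + 1951243)) = -40873661/9/3796887 = -40873661/9*1/3796887 = -40873661/34171983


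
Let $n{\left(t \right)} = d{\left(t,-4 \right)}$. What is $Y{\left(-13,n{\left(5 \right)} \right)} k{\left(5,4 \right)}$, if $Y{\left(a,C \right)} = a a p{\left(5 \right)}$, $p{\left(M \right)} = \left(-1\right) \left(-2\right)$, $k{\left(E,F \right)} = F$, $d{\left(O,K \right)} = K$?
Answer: $1352$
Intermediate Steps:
$p{\left(M \right)} = 2$
$n{\left(t \right)} = -4$
$Y{\left(a,C \right)} = 2 a^{2}$ ($Y{\left(a,C \right)} = a a 2 = a^{2} \cdot 2 = 2 a^{2}$)
$Y{\left(-13,n{\left(5 \right)} \right)} k{\left(5,4 \right)} = 2 \left(-13\right)^{2} \cdot 4 = 2 \cdot 169 \cdot 4 = 338 \cdot 4 = 1352$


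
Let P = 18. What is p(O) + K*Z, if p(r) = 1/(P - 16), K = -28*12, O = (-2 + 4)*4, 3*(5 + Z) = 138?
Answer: -27551/2 ≈ -13776.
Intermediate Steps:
Z = 41 (Z = -5 + (1/3)*138 = -5 + 46 = 41)
O = 8 (O = 2*4 = 8)
K = -336
p(r) = 1/2 (p(r) = 1/(18 - 16) = 1/2)
p(O) + K*Z = 1/2 - 336*41 = 1/2 - 13776 = -27551/2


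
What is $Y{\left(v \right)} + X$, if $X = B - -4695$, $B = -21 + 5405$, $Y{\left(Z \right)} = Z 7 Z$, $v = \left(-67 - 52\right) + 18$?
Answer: $81486$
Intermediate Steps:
$v = -101$ ($v = -119 + 18 = -101$)
$Y{\left(Z \right)} = 7 Z^{2}$ ($Y{\left(Z \right)} = 7 Z Z = 7 Z^{2}$)
$B = 5384$
$X = 10079$ ($X = 5384 - -4695 = 5384 + 4695 = 10079$)
$Y{\left(v \right)} + X = 7 \left(-101\right)^{2} + 10079 = 7 \cdot 10201 + 10079 = 71407 + 10079 = 81486$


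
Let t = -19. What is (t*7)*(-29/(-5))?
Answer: -3857/5 ≈ -771.40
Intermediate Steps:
(t*7)*(-29/(-5)) = (-19*7)*(-29/(-5)) = -(-3857)*(-1)/5 = -133*29/5 = -3857/5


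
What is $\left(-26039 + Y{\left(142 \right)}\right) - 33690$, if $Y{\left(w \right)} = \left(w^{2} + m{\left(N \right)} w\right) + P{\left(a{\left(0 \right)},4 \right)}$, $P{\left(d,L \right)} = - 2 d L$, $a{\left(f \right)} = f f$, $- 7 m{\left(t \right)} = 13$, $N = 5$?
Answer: $- \frac{278801}{7} \approx -39829.0$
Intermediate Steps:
$m{\left(t \right)} = - \frac{13}{7}$ ($m{\left(t \right)} = \left(- \frac{1}{7}\right) 13 = - \frac{13}{7}$)
$a{\left(f \right)} = f^{2}$
$P{\left(d,L \right)} = - 2 L d$
$Y{\left(w \right)} = w^{2} - \frac{13 w}{7}$ ($Y{\left(w \right)} = \left(w^{2} - \frac{13 w}{7}\right) - 8 \cdot 0^{2} = \left(w^{2} - \frac{13 w}{7}\right) - 8 \cdot 0 = \left(w^{2} - \frac{13 w}{7}\right) + 0 = w^{2} - \frac{13 w}{7}$)
$\left(-26039 + Y{\left(142 \right)}\right) - 33690 = \left(-26039 + \frac{1}{7} \cdot 142 \left(-13 + 7 \cdot 142\right)\right) - 33690 = \left(-26039 + \frac{1}{7} \cdot 142 \left(-13 + 994\right)\right) - 33690 = \left(-26039 + \frac{1}{7} \cdot 142 \cdot 981\right) - 33690 = \left(-26039 + \frac{139302}{7}\right) - 33690 = - \frac{42971}{7} - 33690 = - \frac{278801}{7}$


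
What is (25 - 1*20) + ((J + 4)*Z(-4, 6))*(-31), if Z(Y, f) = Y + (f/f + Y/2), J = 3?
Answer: 1090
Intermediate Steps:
Z(Y, f) = 1 + 3*Y/2 (Z(Y, f) = Y + (1 + Y*(½)) = Y + (1 + Y/2) = 1 + 3*Y/2)
(25 - 1*20) + ((J + 4)*Z(-4, 6))*(-31) = (25 - 1*20) + ((3 + 4)*(1 + (3/2)*(-4)))*(-31) = (25 - 20) + (7*(1 - 6))*(-31) = 5 + (7*(-5))*(-31) = 5 - 35*(-31) = 5 + 1085 = 1090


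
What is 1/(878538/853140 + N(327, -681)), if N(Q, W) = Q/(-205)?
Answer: -5829790/3295883 ≈ -1.7688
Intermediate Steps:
N(Q, W) = -Q/205 (N(Q, W) = Q*(-1/205) = -Q/205)
1/(878538/853140 + N(327, -681)) = 1/(878538/853140 - 1/205*327) = 1/(878538*(1/853140) - 327/205) = 1/(146423/142190 - 327/205) = 1/(-3295883/5829790) = -5829790/3295883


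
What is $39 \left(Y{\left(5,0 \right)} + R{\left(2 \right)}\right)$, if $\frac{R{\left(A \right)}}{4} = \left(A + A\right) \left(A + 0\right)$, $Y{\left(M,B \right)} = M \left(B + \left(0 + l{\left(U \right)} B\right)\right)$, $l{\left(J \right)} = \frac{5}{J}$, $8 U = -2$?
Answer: $1248$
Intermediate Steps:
$U = - \frac{1}{4}$ ($U = \frac{1}{8} \left(-2\right) = - \frac{1}{4} \approx -0.25$)
$Y{\left(M,B \right)} = - 19 B M$ ($Y{\left(M,B \right)} = M \left(B + \left(0 + \frac{5}{- \frac{1}{4}} B\right)\right) = M \left(B + \left(0 + 5 \left(-4\right) B\right)\right) = M \left(B + \left(0 - 20 B\right)\right) = M \left(B - 20 B\right) = M \left(- 19 B\right) = - 19 B M$)
$R{\left(A \right)} = 8 A^{2}$ ($R{\left(A \right)} = 4 \left(A + A\right) \left(A + 0\right) = 4 \cdot 2 A A = 4 \cdot 2 A^{2} = 8 A^{2}$)
$39 \left(Y{\left(5,0 \right)} + R{\left(2 \right)}\right) = 39 \left(\left(-19\right) 0 \cdot 5 + 8 \cdot 2^{2}\right) = 39 \left(0 + 8 \cdot 4\right) = 39 \left(0 + 32\right) = 39 \cdot 32 = 1248$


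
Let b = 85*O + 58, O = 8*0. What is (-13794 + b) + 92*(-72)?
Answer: -20360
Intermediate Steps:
O = 0
b = 58 (b = 85*0 + 58 = 0 + 58 = 58)
(-13794 + b) + 92*(-72) = (-13794 + 58) + 92*(-72) = -13736 - 6624 = -20360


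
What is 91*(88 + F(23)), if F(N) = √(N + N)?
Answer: 8008 + 91*√46 ≈ 8625.2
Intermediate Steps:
F(N) = √2*√N (F(N) = √(2*N) = √2*√N)
91*(88 + F(23)) = 91*(88 + √2*√23) = 91*(88 + √46) = 8008 + 91*√46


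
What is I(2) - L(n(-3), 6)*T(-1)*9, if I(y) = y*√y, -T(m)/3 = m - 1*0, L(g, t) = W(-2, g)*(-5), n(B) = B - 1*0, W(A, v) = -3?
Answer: -405 + 2*√2 ≈ -402.17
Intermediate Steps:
n(B) = B (n(B) = B + 0 = B)
L(g, t) = 15 (L(g, t) = -3*(-5) = 15)
T(m) = -3*m (T(m) = -3*(m - 1*0) = -3*(m + 0) = -3*m)
I(y) = y^(3/2)
I(2) - L(n(-3), 6)*T(-1)*9 = 2^(3/2) - 15*(-3*(-1))*9 = 2*√2 - 15*3*9 = 2*√2 - 45*9 = 2*√2 - 1*405 = 2*√2 - 405 = -405 + 2*√2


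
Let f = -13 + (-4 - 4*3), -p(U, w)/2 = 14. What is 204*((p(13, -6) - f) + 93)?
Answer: 19176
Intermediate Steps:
p(U, w) = -28 (p(U, w) = -2*14 = -28)
f = -29 (f = -13 + (-4 - 12) = -13 - 16 = -29)
204*((p(13, -6) - f) + 93) = 204*((-28 - 1*(-29)) + 93) = 204*((-28 + 29) + 93) = 204*(1 + 93) = 204*94 = 19176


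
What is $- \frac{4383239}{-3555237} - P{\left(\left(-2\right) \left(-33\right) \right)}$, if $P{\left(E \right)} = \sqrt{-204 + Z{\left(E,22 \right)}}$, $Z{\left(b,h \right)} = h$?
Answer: $\frac{626177}{507891} - i \sqrt{182} \approx 1.2329 - 13.491 i$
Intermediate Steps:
$P{\left(E \right)} = i \sqrt{182}$ ($P{\left(E \right)} = \sqrt{-204 + 22} = \sqrt{-182} = i \sqrt{182}$)
$- \frac{4383239}{-3555237} - P{\left(\left(-2\right) \left(-33\right) \right)} = - \frac{4383239}{-3555237} - i \sqrt{182} = \left(-4383239\right) \left(- \frac{1}{3555237}\right) - i \sqrt{182} = \frac{626177}{507891} - i \sqrt{182}$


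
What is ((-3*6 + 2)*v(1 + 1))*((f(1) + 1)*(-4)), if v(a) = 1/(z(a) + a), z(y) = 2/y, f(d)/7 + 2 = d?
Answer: -128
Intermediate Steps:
f(d) = -14 + 7*d
v(a) = 1/(a + 2/a) (v(a) = 1/(2/a + a) = 1/(a + 2/a))
((-3*6 + 2)*v(1 + 1))*((f(1) + 1)*(-4)) = ((-3*6 + 2)*((1 + 1)/(2 + (1 + 1)**2)))*(((-14 + 7*1) + 1)*(-4)) = ((-18 + 2)*(2/(2 + 2**2)))*(((-14 + 7) + 1)*(-4)) = (-32/(2 + 4))*((-7 + 1)*(-4)) = (-32/6)*(-6*(-4)) = -32/6*24 = -16*1/3*24 = -16/3*24 = -128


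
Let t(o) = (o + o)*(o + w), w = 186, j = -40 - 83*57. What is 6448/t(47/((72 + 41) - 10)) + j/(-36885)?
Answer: 253179894149/6658738395 ≈ 38.022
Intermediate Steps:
j = -4771 (j = -40 - 4731 = -4771)
t(o) = 2*o*(186 + o) (t(o) = (o + o)*(o + 186) = (2*o)*(186 + o) = 2*o*(186 + o))
6448/t(47/((72 + 41) - 10)) + j/(-36885) = 6448/((2*(47/((72 + 41) - 10))*(186 + 47/((72 + 41) - 10)))) - 4771/(-36885) = 6448/((2*(47/(113 - 10))*(186 + 47/(113 - 10)))) - 4771*(-1/36885) = 6448/((2*(47/103)*(186 + 47/103))) + 4771/36885 = 6448/((2*(47/103)*(19205/103))) + 4771/36885 = 6448/(1805270/10609) + 4771/36885 = 6448*(10609/1805270) + 4771/36885 = 34203416/902635 + 4771/36885 = 253179894149/6658738395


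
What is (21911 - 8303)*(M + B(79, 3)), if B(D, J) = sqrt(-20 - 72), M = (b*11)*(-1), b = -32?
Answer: 4790016 + 27216*I*sqrt(23) ≈ 4.79e+6 + 1.3052e+5*I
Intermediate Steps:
M = 352 (M = -32*11*(-1) = -352*(-1) = 352)
B(D, J) = 2*I*sqrt(23) (B(D, J) = sqrt(-92) = 2*I*sqrt(23))
(21911 - 8303)*(M + B(79, 3)) = (21911 - 8303)*(352 + 2*I*sqrt(23)) = 13608*(352 + 2*I*sqrt(23)) = 4790016 + 27216*I*sqrt(23)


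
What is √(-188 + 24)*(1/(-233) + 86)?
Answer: 40074*I*√41/233 ≈ 1101.3*I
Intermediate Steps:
√(-188 + 24)*(1/(-233) + 86) = √(-164)*(-1/233 + 86) = (2*I*√41)*(20037/233) = 40074*I*√41/233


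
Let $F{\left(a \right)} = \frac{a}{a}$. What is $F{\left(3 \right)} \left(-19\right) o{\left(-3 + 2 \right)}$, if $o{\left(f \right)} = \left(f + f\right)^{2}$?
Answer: $-76$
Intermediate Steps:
$F{\left(a \right)} = 1$
$o{\left(f \right)} = 4 f^{2}$ ($o{\left(f \right)} = \left(2 f\right)^{2} = 4 f^{2}$)
$F{\left(3 \right)} \left(-19\right) o{\left(-3 + 2 \right)} = 1 \left(-19\right) 4 \left(-3 + 2\right)^{2} = - 19 \cdot 4 \left(-1\right)^{2} = - 19 \cdot 4 \cdot 1 = \left(-19\right) 4 = -76$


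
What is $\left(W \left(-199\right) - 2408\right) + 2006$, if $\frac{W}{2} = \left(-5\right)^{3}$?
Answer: $49348$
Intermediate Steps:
$W = -250$ ($W = 2 \left(-5\right)^{3} = 2 \left(-125\right) = -250$)
$\left(W \left(-199\right) - 2408\right) + 2006 = \left(\left(-250\right) \left(-199\right) - 2408\right) + 2006 = \left(49750 - 2408\right) + 2006 = 47342 + 2006 = 49348$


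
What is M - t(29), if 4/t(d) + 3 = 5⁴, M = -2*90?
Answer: -55982/311 ≈ -180.01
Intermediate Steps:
M = -180
t(d) = 2/311 (t(d) = 4/(-3 + 5⁴) = 4/(-3 + 625) = 4/622 = 4*(1/622) = 2/311)
M - t(29) = -180 - 1*2/311 = -180 - 2/311 = -55982/311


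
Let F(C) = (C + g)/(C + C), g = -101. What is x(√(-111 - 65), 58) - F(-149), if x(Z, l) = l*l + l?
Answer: 509753/149 ≈ 3421.2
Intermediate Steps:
F(C) = (-101 + C)/(2*C) (F(C) = (C - 101)/(C + C) = (-101 + C)/((2*C)) = (-101 + C)*(1/(2*C)) = (-101 + C)/(2*C))
x(Z, l) = l + l² (x(Z, l) = l² + l = l + l²)
x(√(-111 - 65), 58) - F(-149) = 58*(1 + 58) - (-101 - 149)/(2*(-149)) = 58*59 - (-1)*(-250)/(2*149) = 3422 - 1*125/149 = 3422 - 125/149 = 509753/149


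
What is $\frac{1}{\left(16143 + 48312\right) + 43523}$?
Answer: $\frac{1}{107978} \approx 9.2611 \cdot 10^{-6}$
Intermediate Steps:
$\frac{1}{\left(16143 + 48312\right) + 43523} = \frac{1}{64455 + 43523} = \frac{1}{107978}$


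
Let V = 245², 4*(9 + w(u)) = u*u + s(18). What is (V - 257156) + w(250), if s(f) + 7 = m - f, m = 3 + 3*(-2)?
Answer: -181522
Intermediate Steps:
m = -3 (m = 3 - 6 = -3)
s(f) = -10 - f (s(f) = -7 + (-3 - f) = -10 - f)
w(u) = -16 + u²/4 (w(u) = -9 + (u*u + (-10 - 1*18))/4 = -9 + (u² + (-10 - 18))/4 = -9 + (u² - 28)/4 = -9 + (-28 + u²)/4 = -9 + (-7 + u²/4) = -16 + u²/4)
V = 60025
(V - 257156) + w(250) = (60025 - 257156) + (-16 + (¼)*250²) = -197131 + (-16 + (¼)*62500) = -197131 + (-16 + 15625) = -197131 + 15609 = -181522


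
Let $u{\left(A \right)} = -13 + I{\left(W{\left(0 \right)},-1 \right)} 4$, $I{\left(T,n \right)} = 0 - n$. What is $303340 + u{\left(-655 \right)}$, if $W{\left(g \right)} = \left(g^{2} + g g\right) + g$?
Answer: $303331$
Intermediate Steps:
$W{\left(g \right)} = g + 2 g^{2}$ ($W{\left(g \right)} = \left(g^{2} + g^{2}\right) + g = 2 g^{2} + g = g + 2 g^{2}$)
$I{\left(T,n \right)} = - n$
$u{\left(A \right)} = -9$ ($u{\left(A \right)} = -13 + \left(-1\right) \left(-1\right) 4 = -13 + 1 \cdot 4 = -13 + 4 = -9$)
$303340 + u{\left(-655 \right)} = 303340 - 9 = 303331$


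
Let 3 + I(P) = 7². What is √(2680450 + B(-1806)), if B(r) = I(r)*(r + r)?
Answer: √2514298 ≈ 1585.7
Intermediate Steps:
I(P) = 46 (I(P) = -3 + 7² = -3 + 49 = 46)
B(r) = 92*r (B(r) = 46*(r + r) = 46*(2*r) = 92*r)
√(2680450 + B(-1806)) = √(2680450 + 92*(-1806)) = √(2680450 - 166152) = √2514298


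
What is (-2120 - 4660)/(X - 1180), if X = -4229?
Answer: 2260/1803 ≈ 1.2535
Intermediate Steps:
(-2120 - 4660)/(X - 1180) = (-2120 - 4660)/(-4229 - 1180) = -6780/(-5409) = -6780*(-1/5409) = 2260/1803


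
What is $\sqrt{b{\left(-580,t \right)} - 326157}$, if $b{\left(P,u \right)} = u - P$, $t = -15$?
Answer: $2 i \sqrt{81398} \approx 570.61 i$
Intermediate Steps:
$\sqrt{b{\left(-580,t \right)} - 326157} = \sqrt{\left(-15 - -580\right) - 326157} = \sqrt{\left(-15 + 580\right) - 326157} = \sqrt{565 - 326157} = \sqrt{-325592} = 2 i \sqrt{81398}$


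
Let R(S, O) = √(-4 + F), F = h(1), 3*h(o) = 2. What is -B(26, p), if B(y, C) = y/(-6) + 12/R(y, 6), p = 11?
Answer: 13/3 + 6*I*√30/5 ≈ 4.3333 + 6.5727*I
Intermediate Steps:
h(o) = ⅔ (h(o) = (⅓)*2 = ⅔)
F = ⅔ ≈ 0.66667
R(S, O) = I*√30/3 (R(S, O) = √(-4 + ⅔) = √(-10/3) = I*√30/3)
B(y, C) = -y/6 - 6*I*√30/5 (B(y, C) = y/(-6) + 12/((I*√30/3)) = y*(-⅙) + 12*(-I*√30/10) = -y/6 - 6*I*√30/5)
-B(26, p) = -(-⅙*26 - 6*I*√30/5) = -(-13/3 - 6*I*√30/5) = 13/3 + 6*I*√30/5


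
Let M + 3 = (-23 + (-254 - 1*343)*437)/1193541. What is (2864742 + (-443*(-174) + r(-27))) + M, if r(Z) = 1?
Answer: 3511184910790/1193541 ≈ 2.9418e+6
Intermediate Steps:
M = -3841535/1193541 (M = -3 + (-23 + (-254 - 1*343)*437)/1193541 = -3 + (-23 + (-254 - 343)*437)*(1/1193541) = -3 + (-23 - 597*437)*(1/1193541) = -3 + (-23 - 260889)*(1/1193541) = -3 - 260912*1/1193541 = -3 - 260912/1193541 = -3841535/1193541 ≈ -3.2186)
(2864742 + (-443*(-174) + r(-27))) + M = (2864742 + (-443*(-174) + 1)) - 3841535/1193541 = (2864742 + (77082 + 1)) - 3841535/1193541 = (2864742 + 77083) - 3841535/1193541 = 2941825 - 3841535/1193541 = 3511184910790/1193541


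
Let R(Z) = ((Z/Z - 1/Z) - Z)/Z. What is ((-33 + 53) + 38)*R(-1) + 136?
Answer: -38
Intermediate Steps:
R(Z) = (1 - Z - 1/Z)/Z (R(Z) = ((1 - 1/Z) - Z)/Z = (1 - Z - 1/Z)/Z)
((-33 + 53) + 38)*R(-1) + 136 = ((-33 + 53) + 38)*((-1 - 1 - 1*(-1)²)/(-1)²) + 136 = (20 + 38)*(1*(-1 - 1 - 1*1)) + 136 = 58*(1*(-1 - 1 - 1)) + 136 = 58*(1*(-3)) + 136 = 58*(-3) + 136 = -174 + 136 = -38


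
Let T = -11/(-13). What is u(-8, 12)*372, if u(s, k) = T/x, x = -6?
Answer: -682/13 ≈ -52.462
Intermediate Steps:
T = 11/13 (T = -11*(-1/13) = 11/13 ≈ 0.84615)
u(s, k) = -11/78 (u(s, k) = (11/13)/(-6) = (11/13)*(-⅙) = -11/78)
u(-8, 12)*372 = -11/78*372 = -682/13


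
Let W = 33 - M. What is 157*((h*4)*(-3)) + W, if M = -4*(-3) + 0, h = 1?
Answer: -1863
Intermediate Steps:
M = 12 (M = 12 + 0 = 12)
W = 21 (W = 33 - 1*12 = 33 - 12 = 21)
157*((h*4)*(-3)) + W = 157*((1*4)*(-3)) + 21 = 157*(4*(-3)) + 21 = 157*(-12) + 21 = -1884 + 21 = -1863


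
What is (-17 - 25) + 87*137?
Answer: 11877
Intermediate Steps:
(-17 - 25) + 87*137 = -42 + 11919 = 11877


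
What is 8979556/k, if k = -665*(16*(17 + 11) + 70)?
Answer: -4489778/172235 ≈ -26.068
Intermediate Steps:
k = -344470 (k = -665*(16*28 + 70) = -665*(448 + 70) = -665*518 = -344470)
8979556/k = 8979556/(-344470) = 8979556*(-1/344470) = -4489778/172235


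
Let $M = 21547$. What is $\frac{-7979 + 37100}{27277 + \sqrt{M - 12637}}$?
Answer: $\frac{794333517}{744025819} - \frac{262089 \sqrt{110}}{744025819} \approx 1.0639$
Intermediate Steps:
$\frac{-7979 + 37100}{27277 + \sqrt{M - 12637}} = \frac{-7979 + 37100}{27277 + \sqrt{21547 - 12637}} = \frac{29121}{27277 + \sqrt{8910}} = \frac{29121}{27277 + 9 \sqrt{110}}$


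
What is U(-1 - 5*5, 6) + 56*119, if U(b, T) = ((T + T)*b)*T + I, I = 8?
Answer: 4800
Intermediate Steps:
U(b, T) = 8 + 2*b*T**2 (U(b, T) = ((T + T)*b)*T + 8 = ((2*T)*b)*T + 8 = (2*T*b)*T + 8 = 2*b*T**2 + 8 = 8 + 2*b*T**2)
U(-1 - 5*5, 6) + 56*119 = (8 + 2*(-1 - 5*5)*6**2) + 56*119 = (8 + 2*(-1 - 25)*36) + 6664 = (8 + 2*(-26)*36) + 6664 = (8 - 1872) + 6664 = -1864 + 6664 = 4800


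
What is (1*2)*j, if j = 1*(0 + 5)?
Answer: 10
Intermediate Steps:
j = 5 (j = 1*5 = 5)
(1*2)*j = (1*2)*5 = 2*5 = 10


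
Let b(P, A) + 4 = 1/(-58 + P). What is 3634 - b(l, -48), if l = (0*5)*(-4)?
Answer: 211005/58 ≈ 3638.0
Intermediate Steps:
l = 0 (l = 0*(-4) = 0)
b(P, A) = -4 + 1/(-58 + P)
3634 - b(l, -48) = 3634 - (233 - 4*0)/(-58 + 0) = 3634 - (233 + 0)/(-58) = 3634 - (-1)*233/58 = 3634 - 1*(-233/58) = 3634 + 233/58 = 211005/58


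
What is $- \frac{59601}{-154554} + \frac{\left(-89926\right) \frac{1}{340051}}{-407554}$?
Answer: $\frac{1376677590784443}{3569917792597786} \approx 0.38563$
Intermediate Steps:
$- \frac{59601}{-154554} + \frac{\left(-89926\right) \frac{1}{340051}}{-407554} = \left(-59601\right) \left(- \frac{1}{154554}\right) + \left(-89926\right) \frac{1}{340051} \left(- \frac{1}{407554}\right) = \frac{19867}{51518} - - \frac{44963}{69294572627} = \frac{19867}{51518} + \frac{44963}{69294572627} = \frac{1376677590784443}{3569917792597786}$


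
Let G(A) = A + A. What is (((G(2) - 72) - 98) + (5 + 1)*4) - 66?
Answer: -208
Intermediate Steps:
G(A) = 2*A
(((G(2) - 72) - 98) + (5 + 1)*4) - 66 = (((2*2 - 72) - 98) + (5 + 1)*4) - 66 = (((4 - 72) - 98) + 6*4) - 66 = ((-68 - 98) + 24) - 66 = (-166 + 24) - 66 = -142 - 66 = -208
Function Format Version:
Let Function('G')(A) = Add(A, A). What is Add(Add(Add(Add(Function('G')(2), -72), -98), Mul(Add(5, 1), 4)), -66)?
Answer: -208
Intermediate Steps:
Function('G')(A) = Mul(2, A)
Add(Add(Add(Add(Function('G')(2), -72), -98), Mul(Add(5, 1), 4)), -66) = Add(Add(Add(Add(Mul(2, 2), -72), -98), Mul(Add(5, 1), 4)), -66) = Add(Add(Add(Add(4, -72), -98), Mul(6, 4)), -66) = Add(Add(Add(-68, -98), 24), -66) = Add(Add(-166, 24), -66) = Add(-142, -66) = -208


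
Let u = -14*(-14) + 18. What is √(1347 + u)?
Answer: √1561 ≈ 39.510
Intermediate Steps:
u = 214 (u = 196 + 18 = 214)
√(1347 + u) = √(1347 + 214) = √1561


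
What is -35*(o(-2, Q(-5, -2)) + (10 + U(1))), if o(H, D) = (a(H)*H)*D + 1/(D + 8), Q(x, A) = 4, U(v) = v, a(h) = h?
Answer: -11375/12 ≈ -947.92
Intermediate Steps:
o(H, D) = 1/(8 + D) + D*H² (o(H, D) = (H*H)*D + 1/(D + 8) = H²*D + 1/(8 + D) = D*H² + 1/(8 + D) = 1/(8 + D) + D*H²)
-35*(o(-2, Q(-5, -2)) + (10 + U(1))) = -35*((1 + 4²*(-2)² + 8*4*(-2)²)/(8 + 4) + (10 + 1)) = -35*((1 + 16*4 + 8*4*4)/12 + 11) = -35*((1 + 64 + 128)/12 + 11) = -35*((1/12)*193 + 11) = -35*(193/12 + 11) = -35*325/12 = -11375/12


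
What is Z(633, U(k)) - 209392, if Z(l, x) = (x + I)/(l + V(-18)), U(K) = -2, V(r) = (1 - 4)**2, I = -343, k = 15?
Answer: -44810003/214 ≈ -2.0939e+5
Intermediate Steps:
V(r) = 9 (V(r) = (-3)**2 = 9)
Z(l, x) = (-343 + x)/(9 + l) (Z(l, x) = (x - 343)/(l + 9) = (-343 + x)/(9 + l))
Z(633, U(k)) - 209392 = (-343 - 2)/(9 + 633) - 209392 = -345/642 - 209392 = (1/642)*(-345) - 209392 = -115/214 - 209392 = -44810003/214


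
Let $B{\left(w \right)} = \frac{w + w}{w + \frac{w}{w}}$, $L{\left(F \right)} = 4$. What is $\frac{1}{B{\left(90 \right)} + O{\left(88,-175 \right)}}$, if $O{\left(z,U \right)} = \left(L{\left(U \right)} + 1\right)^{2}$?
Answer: $\frac{91}{2455} \approx 0.037067$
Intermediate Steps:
$O{\left(z,U \right)} = 25$ ($O{\left(z,U \right)} = \left(4 + 1\right)^{2} = 5^{2} = 25$)
$B{\left(w \right)} = \frac{2 w}{1 + w}$ ($B{\left(w \right)} = \frac{2 w}{w + 1} = \frac{2 w}{1 + w}$)
$\frac{1}{B{\left(90 \right)} + O{\left(88,-175 \right)}} = \frac{1}{2 \cdot 90 \frac{1}{1 + 90} + 25} = \frac{1}{2 \cdot 90 \cdot \frac{1}{91} + 25} = \frac{1}{\frac{180}{91} + 25} = \frac{1}{\frac{2455}{91}} = \frac{91}{2455}$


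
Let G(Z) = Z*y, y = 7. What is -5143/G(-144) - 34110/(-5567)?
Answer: 63013961/5611536 ≈ 11.229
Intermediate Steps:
G(Z) = 7*Z (G(Z) = Z*7 = 7*Z)
-5143/G(-144) - 34110/(-5567) = -5143/(7*(-144)) - 34110/(-5567) = -5143/(-1008) - 34110*(-1/5567) = -5143*(-1/1008) + 34110/5567 = 5143/1008 + 34110/5567 = 63013961/5611536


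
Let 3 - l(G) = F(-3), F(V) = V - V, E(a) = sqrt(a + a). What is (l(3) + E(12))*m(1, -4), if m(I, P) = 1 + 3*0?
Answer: 3 + 2*sqrt(6) ≈ 7.8990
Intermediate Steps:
E(a) = sqrt(2)*sqrt(a) (E(a) = sqrt(2*a) = sqrt(2)*sqrt(a))
F(V) = 0
l(G) = 3 (l(G) = 3 - 1*0 = 3 + 0 = 3)
m(I, P) = 1 (m(I, P) = 1 + 0 = 1)
(l(3) + E(12))*m(1, -4) = (3 + sqrt(2)*sqrt(12))*1 = (3 + sqrt(2)*(2*sqrt(3)))*1 = (3 + 2*sqrt(6))*1 = 3 + 2*sqrt(6)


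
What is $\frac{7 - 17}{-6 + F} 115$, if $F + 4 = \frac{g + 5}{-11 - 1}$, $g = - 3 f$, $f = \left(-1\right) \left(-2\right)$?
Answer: $\frac{13800}{119} \approx 115.97$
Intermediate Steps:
$f = 2$
$g = -6$ ($g = \left(-3\right) 2 = -6$)
$F = - \frac{47}{12}$ ($F = -4 + \frac{-6 + 5}{-11 - 1} = -4 - \frac{1}{-12} = -4 - - \frac{1}{12} = -4 + \frac{1}{12} = - \frac{47}{12} \approx -3.9167$)
$\frac{7 - 17}{-6 + F} 115 = \frac{7 - 17}{-6 - \frac{47}{12}} \cdot 115 = - \frac{10}{- \frac{119}{12}} \cdot 115 = \left(-10\right) \left(- \frac{12}{119}\right) 115 = \frac{120}{119} \cdot 115 = \frac{13800}{119}$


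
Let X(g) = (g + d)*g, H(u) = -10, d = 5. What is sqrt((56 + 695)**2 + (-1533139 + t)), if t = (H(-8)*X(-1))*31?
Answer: I*sqrt(967898) ≈ 983.82*I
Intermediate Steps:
X(g) = g*(5 + g) (X(g) = (g + 5)*g = (5 + g)*g = g*(5 + g))
t = 1240 (t = -(-10)*(5 - 1)*31 = -(-10)*4*31 = -10*(-4)*31 = 40*31 = 1240)
sqrt((56 + 695)**2 + (-1533139 + t)) = sqrt((56 + 695)**2 + (-1533139 + 1240)) = sqrt(751**2 - 1531899) = sqrt(564001 - 1531899) = sqrt(-967898) = I*sqrt(967898)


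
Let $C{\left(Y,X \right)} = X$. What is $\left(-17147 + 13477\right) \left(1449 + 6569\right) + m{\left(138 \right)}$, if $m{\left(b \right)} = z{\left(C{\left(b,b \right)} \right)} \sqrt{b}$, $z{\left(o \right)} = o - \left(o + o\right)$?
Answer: $-29426060 - 138 \sqrt{138} \approx -2.9428 \cdot 10^{7}$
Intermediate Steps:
$z{\left(o \right)} = - o$ ($z{\left(o \right)} = o - 2 o = - o$)
$m{\left(b \right)} = - b^{\frac{3}{2}}$ ($m{\left(b \right)} = - b \sqrt{b} = - b^{\frac{3}{2}}$)
$\left(-17147 + 13477\right) \left(1449 + 6569\right) + m{\left(138 \right)} = \left(-17147 + 13477\right) \left(1449 + 6569\right) - 138^{\frac{3}{2}} = \left(-3670\right) 8018 - 138 \sqrt{138} = -29426060 - 138 \sqrt{138}$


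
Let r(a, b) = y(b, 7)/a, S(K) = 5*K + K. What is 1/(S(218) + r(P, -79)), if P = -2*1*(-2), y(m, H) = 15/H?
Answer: 28/36639 ≈ 0.00076421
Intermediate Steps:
P = 4 (P = -2*(-2) = 4)
S(K) = 6*K
r(a, b) = 15/(7*a) (r(a, b) = (15/7)/a = (15*(1/7))/a = 15/(7*a))
1/(S(218) + r(P, -79)) = 1/(6*218 + (15/7)/4) = 1/(1308 + (15/7)*(1/4)) = 1/(1308 + 15/28) = 1/(36639/28) = 28/36639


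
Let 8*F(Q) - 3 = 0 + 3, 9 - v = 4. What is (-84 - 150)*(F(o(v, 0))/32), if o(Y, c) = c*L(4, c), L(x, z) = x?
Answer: -351/64 ≈ -5.4844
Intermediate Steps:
v = 5 (v = 9 - 1*4 = 9 - 4 = 5)
o(Y, c) = 4*c (o(Y, c) = c*4 = 4*c)
F(Q) = ¾ (F(Q) = 3/8 + (0 + 3)/8 = 3/8 + (⅛)*3 = 3/8 + 3/8 = ¾)
(-84 - 150)*(F(o(v, 0))/32) = (-84 - 150)*((¾)/32) = -351/(2*32) = -234*3/128 = -351/64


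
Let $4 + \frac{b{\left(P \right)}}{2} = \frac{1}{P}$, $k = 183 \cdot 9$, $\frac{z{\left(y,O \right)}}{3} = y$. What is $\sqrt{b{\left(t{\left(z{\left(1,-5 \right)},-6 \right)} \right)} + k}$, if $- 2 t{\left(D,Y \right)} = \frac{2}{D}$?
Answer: $\sqrt{1633} \approx 40.41$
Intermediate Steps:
$z{\left(y,O \right)} = 3 y$
$t{\left(D,Y \right)} = - \frac{1}{D}$ ($t{\left(D,Y \right)} = - \frac{2 \frac{1}{D}}{2} = - \frac{1}{D}$)
$k = 1647$
$b{\left(P \right)} = -8 + \frac{2}{P}$
$\sqrt{b{\left(t{\left(z{\left(1,-5 \right)},-6 \right)} \right)} + k} = \sqrt{\left(-8 + \frac{2}{\left(-1\right) \frac{1}{3 \cdot 1}}\right) + 1647} = \sqrt{\left(-8 + \frac{2}{\left(-1\right) \frac{1}{3}}\right) + 1647} = \sqrt{\left(-8 + \frac{2}{- \frac{1}{3}}\right) + 1647} = \sqrt{\left(-8 + 2 \left(-3\right)\right) + 1647} = \sqrt{\left(-8 - 6\right) + 1647} = \sqrt{-14 + 1647} = \sqrt{1633}$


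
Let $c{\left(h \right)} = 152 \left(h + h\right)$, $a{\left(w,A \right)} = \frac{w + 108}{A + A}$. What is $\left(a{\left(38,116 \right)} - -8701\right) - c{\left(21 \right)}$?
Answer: $\frac{268845}{116} \approx 2317.6$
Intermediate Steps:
$a{\left(w,A \right)} = \frac{108 + w}{2 A}$
$c{\left(h \right)} = 304 h$ ($c{\left(h \right)} = 152 \cdot 2 h = 304 h$)
$\left(a{\left(38,116 \right)} - -8701\right) - c{\left(21 \right)} = \left(\frac{108 + 38}{2 \cdot 116} - -8701\right) - 304 \cdot 21 = \left(\frac{1}{2} \cdot \frac{1}{116} \cdot 146 + 8701\right) - 6384 = \left(\frac{73}{116} + 8701\right) - 6384 = \frac{1009389}{116} - 6384 = \frac{268845}{116}$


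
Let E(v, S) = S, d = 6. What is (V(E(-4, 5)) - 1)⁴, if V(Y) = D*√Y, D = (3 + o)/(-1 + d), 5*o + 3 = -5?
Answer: 54776/15625 - 4872*√5/3125 ≈ 0.019545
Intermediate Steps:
o = -8/5 (o = -⅗ + (⅕)*(-5) = -⅗ - 1 = -8/5 ≈ -1.6000)
D = 7/25 (D = (3 - 8/5)/(-1 + 6) = (7/5)/5 = (7/5)*(⅕) = 7/25 ≈ 0.28000)
V(Y) = 7*√Y/25
(V(E(-4, 5)) - 1)⁴ = (7*√5/25 - 1)⁴ = (-1 + 7*√5/25)⁴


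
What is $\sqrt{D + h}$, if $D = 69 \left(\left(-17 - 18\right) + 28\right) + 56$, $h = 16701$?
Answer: $\sqrt{16274} \approx 127.57$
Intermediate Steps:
$D = -427$ ($D = 69 \left(-35 + 28\right) + 56 = 69 \left(-7\right) + 56 = -483 + 56 = -427$)
$\sqrt{D + h} = \sqrt{-427 + 16701} = \sqrt{16274}$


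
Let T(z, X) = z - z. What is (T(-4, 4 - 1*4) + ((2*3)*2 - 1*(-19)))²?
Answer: 961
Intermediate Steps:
T(z, X) = 0
(T(-4, 4 - 1*4) + ((2*3)*2 - 1*(-19)))² = (0 + ((2*3)*2 - 1*(-19)))² = (0 + (6*2 + 19))² = (0 + (12 + 19))² = (0 + 31)² = 31² = 961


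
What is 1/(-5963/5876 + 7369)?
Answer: 5876/43294281 ≈ 0.00013572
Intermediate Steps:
1/(-5963/5876 + 7369) = 1/(43294281/5876) = 5876/43294281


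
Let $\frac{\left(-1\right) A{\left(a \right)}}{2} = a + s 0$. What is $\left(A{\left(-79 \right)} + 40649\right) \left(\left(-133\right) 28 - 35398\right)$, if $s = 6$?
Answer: $-1596451454$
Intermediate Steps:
$A{\left(a \right)} = - 2 a$ ($A{\left(a \right)} = - 2 \left(a + 6 \cdot 0\right) = - 2 \left(a + 0\right) = - 2 a$)
$\left(A{\left(-79 \right)} + 40649\right) \left(\left(-133\right) 28 - 35398\right) = \left(\left(-2\right) \left(-79\right) + 40649\right) \left(\left(-133\right) 28 - 35398\right) = \left(158 + 40649\right) \left(-3724 - 35398\right) = 40807 \left(-39122\right) = -1596451454$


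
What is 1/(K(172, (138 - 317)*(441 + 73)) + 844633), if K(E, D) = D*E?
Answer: -1/14980399 ≈ -6.6754e-8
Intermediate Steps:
1/(K(172, (138 - 317)*(441 + 73)) + 844633) = 1/(((138 - 317)*(441 + 73))*172 + 844633) = 1/(-179*514*172 + 844633) = 1/(-92006*172 + 844633) = 1/(-15825032 + 844633) = 1/(-14980399) = -1/14980399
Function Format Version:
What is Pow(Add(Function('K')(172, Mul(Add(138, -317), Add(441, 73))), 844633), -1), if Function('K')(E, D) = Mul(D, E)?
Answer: Rational(-1, 14980399) ≈ -6.6754e-8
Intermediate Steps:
Pow(Add(Function('K')(172, Mul(Add(138, -317), Add(441, 73))), 844633), -1) = Pow(Add(Mul(Mul(Add(138, -317), Add(441, 73)), 172), 844633), -1) = Pow(Add(Mul(Mul(-179, 514), 172), 844633), -1) = Pow(Add(Mul(-92006, 172), 844633), -1) = Pow(Add(-15825032, 844633), -1) = Pow(-14980399, -1) = Rational(-1, 14980399)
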